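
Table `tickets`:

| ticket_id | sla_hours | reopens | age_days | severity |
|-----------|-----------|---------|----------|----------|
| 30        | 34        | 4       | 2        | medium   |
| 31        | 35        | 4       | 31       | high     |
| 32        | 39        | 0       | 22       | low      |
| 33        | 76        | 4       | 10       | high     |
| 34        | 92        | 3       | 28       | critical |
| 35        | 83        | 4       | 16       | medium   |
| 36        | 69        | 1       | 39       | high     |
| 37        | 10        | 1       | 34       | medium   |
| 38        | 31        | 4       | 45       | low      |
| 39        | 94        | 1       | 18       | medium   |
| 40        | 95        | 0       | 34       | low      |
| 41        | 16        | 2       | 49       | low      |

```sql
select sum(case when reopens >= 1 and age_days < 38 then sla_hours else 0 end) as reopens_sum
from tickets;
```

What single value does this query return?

424

ticket_id=30: ✓ → 34
ticket_id=31: ✓ → 35
ticket_id=32: ✗
ticket_id=33: ✓ → 76
ticket_id=34: ✓ → 92
ticket_id=35: ✓ → 83
ticket_id=36: ✗
ticket_id=37: ✓ → 10
ticket_id=38: ✗
ticket_id=39: ✓ → 94
ticket_id=40: ✗
ticket_id=41: ✗
reopens_sum = 34 + 35 + 76 + 92 + 83 + 10 + 94 = 424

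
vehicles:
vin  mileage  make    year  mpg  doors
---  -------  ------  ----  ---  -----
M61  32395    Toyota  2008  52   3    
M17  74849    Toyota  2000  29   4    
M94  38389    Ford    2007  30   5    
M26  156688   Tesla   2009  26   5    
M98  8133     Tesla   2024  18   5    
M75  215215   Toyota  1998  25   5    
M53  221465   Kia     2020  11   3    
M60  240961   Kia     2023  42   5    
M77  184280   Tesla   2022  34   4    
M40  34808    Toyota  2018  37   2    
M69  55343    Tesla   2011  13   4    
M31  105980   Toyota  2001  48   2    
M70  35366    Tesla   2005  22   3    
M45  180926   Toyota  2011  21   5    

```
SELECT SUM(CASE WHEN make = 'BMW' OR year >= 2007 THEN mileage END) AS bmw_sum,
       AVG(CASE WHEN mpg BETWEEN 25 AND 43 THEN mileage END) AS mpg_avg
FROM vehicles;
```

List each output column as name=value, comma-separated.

[bmw_sum: make = 'BMW' OR year >= 2007]
vin=M61: ✓ → 32395
vin=M17: ✗
vin=M94: ✓ → 38389
vin=M26: ✓ → 156688
vin=M98: ✓ → 8133
vin=M75: ✗
vin=M53: ✓ → 221465
vin=M60: ✓ → 240961
vin=M77: ✓ → 184280
vin=M40: ✓ → 34808
vin=M69: ✓ → 55343
vin=M31: ✗
vin=M70: ✗
vin=M45: ✓ → 180926
bmw_sum = 32395 + 38389 + 156688 + 8133 + 221465 + 240961 + 184280 + 34808 + 55343 + 180926 = 1153388
—
[mpg_avg: mpg BETWEEN 25 AND 43]
vin=M61: ✗
vin=M17: ✓ → 74849
vin=M94: ✓ → 38389
vin=M26: ✓ → 156688
vin=M98: ✗
vin=M75: ✓ → 215215
vin=M53: ✗
vin=M60: ✓ → 240961
vin=M77: ✓ → 184280
vin=M40: ✓ → 34808
vin=M69: ✗
vin=M31: ✗
vin=M70: ✗
vin=M45: ✗
mpg_avg = (74849 + 38389 + 156688 + 215215 + 240961 + 184280 + 34808) / 7 = 135027.1428571429

bmw_sum=1153388, mpg_avg=135027.1428571429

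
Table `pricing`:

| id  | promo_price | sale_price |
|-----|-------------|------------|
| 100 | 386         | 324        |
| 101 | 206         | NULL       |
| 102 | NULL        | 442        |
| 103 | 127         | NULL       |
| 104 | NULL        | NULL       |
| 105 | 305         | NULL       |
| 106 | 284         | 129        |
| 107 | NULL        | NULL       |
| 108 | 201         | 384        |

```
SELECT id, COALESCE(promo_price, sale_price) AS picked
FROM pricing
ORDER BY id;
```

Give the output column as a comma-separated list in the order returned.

386, 206, 442, 127, NULL, 305, 284, NULL, 201

id=100: promo_price=386 → 386
id=101: promo_price=206 → 206
id=102: promo_price=NULL, sale_price=442 → 442
id=103: promo_price=127 → 127
id=104: promo_price=NULL, sale_price=NULL (all NULL) → NULL
id=105: promo_price=305 → 305
id=106: promo_price=284 → 284
id=107: promo_price=NULL, sale_price=NULL (all NULL) → NULL
id=108: promo_price=201 → 201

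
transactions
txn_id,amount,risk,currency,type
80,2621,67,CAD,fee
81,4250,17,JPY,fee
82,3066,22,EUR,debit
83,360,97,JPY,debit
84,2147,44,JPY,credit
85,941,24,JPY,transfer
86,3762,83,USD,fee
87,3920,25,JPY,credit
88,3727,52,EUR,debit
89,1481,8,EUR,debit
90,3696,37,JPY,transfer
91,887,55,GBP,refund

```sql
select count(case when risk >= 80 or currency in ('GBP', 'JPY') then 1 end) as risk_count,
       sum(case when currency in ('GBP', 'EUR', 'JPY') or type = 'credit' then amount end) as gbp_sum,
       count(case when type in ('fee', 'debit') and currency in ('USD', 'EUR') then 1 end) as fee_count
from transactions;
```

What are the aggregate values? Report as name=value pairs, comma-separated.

[risk_count: risk >= 80 or currency in ('GBP', 'JPY')]
txn_id=80: ✗
txn_id=81: ✓ → 1
txn_id=82: ✗
txn_id=83: ✓ → 1
txn_id=84: ✓ → 1
txn_id=85: ✓ → 1
txn_id=86: ✓ → 1
txn_id=87: ✓ → 1
txn_id=88: ✗
txn_id=89: ✗
txn_id=90: ✓ → 1
txn_id=91: ✓ → 1
risk_count = COUNT(1, 1, 1, 1, 1, 1, 1, 1) = 8
—
[gbp_sum: currency in ('GBP', 'EUR', 'JPY') or type = 'credit']
txn_id=80: ✗
txn_id=81: ✓ → 4250
txn_id=82: ✓ → 3066
txn_id=83: ✓ → 360
txn_id=84: ✓ → 2147
txn_id=85: ✓ → 941
txn_id=86: ✗
txn_id=87: ✓ → 3920
txn_id=88: ✓ → 3727
txn_id=89: ✓ → 1481
txn_id=90: ✓ → 3696
txn_id=91: ✓ → 887
gbp_sum = 4250 + 3066 + 360 + 2147 + 941 + 3920 + 3727 + 1481 + 3696 + 887 = 24475
—
[fee_count: type in ('fee', 'debit') and currency in ('USD', 'EUR')]
txn_id=80: ✗
txn_id=81: ✗
txn_id=82: ✓ → 1
txn_id=83: ✗
txn_id=84: ✗
txn_id=85: ✗
txn_id=86: ✓ → 1
txn_id=87: ✗
txn_id=88: ✓ → 1
txn_id=89: ✓ → 1
txn_id=90: ✗
txn_id=91: ✗
fee_count = COUNT(1, 1, 1, 1) = 4

risk_count=8, gbp_sum=24475, fee_count=4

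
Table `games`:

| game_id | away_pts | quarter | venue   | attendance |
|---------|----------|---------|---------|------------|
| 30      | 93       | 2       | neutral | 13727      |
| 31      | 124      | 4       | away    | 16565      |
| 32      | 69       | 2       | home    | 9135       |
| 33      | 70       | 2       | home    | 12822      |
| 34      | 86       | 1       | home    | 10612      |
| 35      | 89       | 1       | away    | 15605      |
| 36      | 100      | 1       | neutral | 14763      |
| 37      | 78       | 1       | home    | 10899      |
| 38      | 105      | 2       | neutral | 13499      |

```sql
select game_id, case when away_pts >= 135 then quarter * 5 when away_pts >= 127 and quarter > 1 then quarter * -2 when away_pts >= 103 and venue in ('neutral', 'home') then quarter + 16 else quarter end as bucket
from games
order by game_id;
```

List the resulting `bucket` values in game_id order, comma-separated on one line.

2, 4, 2, 2, 1, 1, 1, 1, 18

game_id=30: ELSE → 2
game_id=31: ELSE → 4
game_id=32: ELSE → 2
game_id=33: ELSE → 2
game_id=34: ELSE → 1
game_id=35: ELSE → 1
game_id=36: ELSE → 1
game_id=37: ELSE → 1
game_id=38: away_pts >= 103 and venue in ('neutral', 'home') → 18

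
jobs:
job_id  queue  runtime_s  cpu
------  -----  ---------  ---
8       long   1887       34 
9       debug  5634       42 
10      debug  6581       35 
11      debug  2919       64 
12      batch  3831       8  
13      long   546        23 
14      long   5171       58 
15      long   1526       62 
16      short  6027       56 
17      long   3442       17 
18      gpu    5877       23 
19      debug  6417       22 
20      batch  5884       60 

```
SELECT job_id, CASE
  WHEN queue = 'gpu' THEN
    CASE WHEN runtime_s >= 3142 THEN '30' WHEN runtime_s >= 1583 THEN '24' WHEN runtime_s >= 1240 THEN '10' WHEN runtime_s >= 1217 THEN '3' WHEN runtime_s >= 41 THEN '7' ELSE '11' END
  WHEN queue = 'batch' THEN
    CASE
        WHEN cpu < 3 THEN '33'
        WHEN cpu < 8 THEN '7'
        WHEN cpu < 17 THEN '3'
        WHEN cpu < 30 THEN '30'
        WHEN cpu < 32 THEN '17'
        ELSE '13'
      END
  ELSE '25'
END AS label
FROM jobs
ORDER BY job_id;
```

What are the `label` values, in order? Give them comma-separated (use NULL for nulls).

25, 25, 25, 25, 3, 25, 25, 25, 25, 25, 30, 25, 13

job_id=8: queue='long' → outer ELSE → 25
job_id=9: queue='debug' → outer ELSE → 25
job_id=10: queue='debug' → outer ELSE → 25
job_id=11: queue='debug' → outer ELSE → 25
job_id=12: queue='batch' → inner[cpu < 17] → 3
job_id=13: queue='long' → outer ELSE → 25
job_id=14: queue='long' → outer ELSE → 25
job_id=15: queue='long' → outer ELSE → 25
job_id=16: queue='short' → outer ELSE → 25
job_id=17: queue='long' → outer ELSE → 25
job_id=18: queue='gpu' → inner[runtime_s >= 3142] → 30
job_id=19: queue='debug' → outer ELSE → 25
job_id=20: queue='batch' → inner[ELSE] → 13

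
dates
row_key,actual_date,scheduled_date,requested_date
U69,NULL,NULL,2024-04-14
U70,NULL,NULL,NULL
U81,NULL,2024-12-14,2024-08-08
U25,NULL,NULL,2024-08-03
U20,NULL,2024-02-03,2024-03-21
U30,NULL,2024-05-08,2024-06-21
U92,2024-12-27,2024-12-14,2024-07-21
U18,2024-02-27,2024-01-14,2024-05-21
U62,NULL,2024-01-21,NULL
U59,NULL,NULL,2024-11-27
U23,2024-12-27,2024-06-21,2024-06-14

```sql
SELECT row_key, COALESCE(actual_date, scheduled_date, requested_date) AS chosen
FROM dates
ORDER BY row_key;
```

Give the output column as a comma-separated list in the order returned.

row_key=U18: actual_date=2024-02-27 → 2024-02-27
row_key=U20: actual_date=NULL, scheduled_date=2024-02-03 → 2024-02-03
row_key=U23: actual_date=2024-12-27 → 2024-12-27
row_key=U25: actual_date=NULL, scheduled_date=NULL, requested_date=2024-08-03 → 2024-08-03
row_key=U30: actual_date=NULL, scheduled_date=2024-05-08 → 2024-05-08
row_key=U59: actual_date=NULL, scheduled_date=NULL, requested_date=2024-11-27 → 2024-11-27
row_key=U62: actual_date=NULL, scheduled_date=2024-01-21 → 2024-01-21
row_key=U69: actual_date=NULL, scheduled_date=NULL, requested_date=2024-04-14 → 2024-04-14
row_key=U70: actual_date=NULL, scheduled_date=NULL, requested_date=NULL (all NULL) → NULL
row_key=U81: actual_date=NULL, scheduled_date=2024-12-14 → 2024-12-14
row_key=U92: actual_date=2024-12-27 → 2024-12-27

2024-02-27, 2024-02-03, 2024-12-27, 2024-08-03, 2024-05-08, 2024-11-27, 2024-01-21, 2024-04-14, NULL, 2024-12-14, 2024-12-27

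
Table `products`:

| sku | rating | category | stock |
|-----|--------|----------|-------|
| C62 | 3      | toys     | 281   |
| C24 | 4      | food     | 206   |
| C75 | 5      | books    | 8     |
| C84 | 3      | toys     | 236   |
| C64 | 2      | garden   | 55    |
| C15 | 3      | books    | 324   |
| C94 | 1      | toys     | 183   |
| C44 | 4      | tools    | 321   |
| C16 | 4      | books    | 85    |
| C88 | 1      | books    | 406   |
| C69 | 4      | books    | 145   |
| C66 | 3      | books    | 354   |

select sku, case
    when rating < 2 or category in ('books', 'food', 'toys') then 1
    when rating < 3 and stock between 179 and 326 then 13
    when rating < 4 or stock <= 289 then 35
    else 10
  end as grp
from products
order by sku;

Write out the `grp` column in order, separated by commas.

sku=C15: rating < 2 or category in ('books', 'food', 'toys') → 1
sku=C16: rating < 2 or category in ('books', 'food', 'toys') → 1
sku=C24: rating < 2 or category in ('books', 'food', 'toys') → 1
sku=C44: ELSE → 10
sku=C62: rating < 2 or category in ('books', 'food', 'toys') → 1
sku=C64: rating < 4 or stock <= 289 → 35
sku=C66: rating < 2 or category in ('books', 'food', 'toys') → 1
sku=C69: rating < 2 or category in ('books', 'food', 'toys') → 1
sku=C75: rating < 2 or category in ('books', 'food', 'toys') → 1
sku=C84: rating < 2 or category in ('books', 'food', 'toys') → 1
sku=C88: rating < 2 or category in ('books', 'food', 'toys') → 1
sku=C94: rating < 2 or category in ('books', 'food', 'toys') → 1

1, 1, 1, 10, 1, 35, 1, 1, 1, 1, 1, 1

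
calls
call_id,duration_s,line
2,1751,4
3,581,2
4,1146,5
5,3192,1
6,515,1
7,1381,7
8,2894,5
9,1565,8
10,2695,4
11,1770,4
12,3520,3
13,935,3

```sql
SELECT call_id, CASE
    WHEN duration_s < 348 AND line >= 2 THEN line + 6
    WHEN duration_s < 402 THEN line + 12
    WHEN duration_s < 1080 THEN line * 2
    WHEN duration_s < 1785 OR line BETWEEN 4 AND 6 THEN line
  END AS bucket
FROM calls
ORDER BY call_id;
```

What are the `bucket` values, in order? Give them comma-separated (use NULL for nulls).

call_id=2: duration_s < 1785 OR line BETWEEN 4 AND 6 → 4
call_id=3: duration_s < 1080 → 4
call_id=4: duration_s < 1785 OR line BETWEEN 4 AND 6 → 5
call_id=5: (no match → NULL) → NULL
call_id=6: duration_s < 1080 → 2
call_id=7: duration_s < 1785 OR line BETWEEN 4 AND 6 → 7
call_id=8: duration_s < 1785 OR line BETWEEN 4 AND 6 → 5
call_id=9: duration_s < 1785 OR line BETWEEN 4 AND 6 → 8
call_id=10: duration_s < 1785 OR line BETWEEN 4 AND 6 → 4
call_id=11: duration_s < 1785 OR line BETWEEN 4 AND 6 → 4
call_id=12: (no match → NULL) → NULL
call_id=13: duration_s < 1080 → 6

4, 4, 5, NULL, 2, 7, 5, 8, 4, 4, NULL, 6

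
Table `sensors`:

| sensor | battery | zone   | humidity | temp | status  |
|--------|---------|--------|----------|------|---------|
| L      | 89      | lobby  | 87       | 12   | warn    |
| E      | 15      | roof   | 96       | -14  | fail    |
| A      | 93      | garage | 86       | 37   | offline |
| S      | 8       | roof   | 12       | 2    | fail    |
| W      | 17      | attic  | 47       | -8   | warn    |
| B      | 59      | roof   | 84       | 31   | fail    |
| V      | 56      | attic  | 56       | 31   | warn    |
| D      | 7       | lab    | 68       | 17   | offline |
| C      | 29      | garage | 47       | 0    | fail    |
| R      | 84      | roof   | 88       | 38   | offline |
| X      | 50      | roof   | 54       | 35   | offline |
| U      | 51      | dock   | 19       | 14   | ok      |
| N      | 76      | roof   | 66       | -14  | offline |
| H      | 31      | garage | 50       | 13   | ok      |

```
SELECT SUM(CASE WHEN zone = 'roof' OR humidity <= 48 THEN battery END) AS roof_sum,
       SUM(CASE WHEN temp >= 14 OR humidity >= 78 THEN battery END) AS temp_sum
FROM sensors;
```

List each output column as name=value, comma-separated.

roof_sum=389, temp_sum=504

[roof_sum: zone = 'roof' OR humidity <= 48]
sensor=L: ✗
sensor=E: ✓ → 15
sensor=A: ✗
sensor=S: ✓ → 8
sensor=W: ✓ → 17
sensor=B: ✓ → 59
sensor=V: ✗
sensor=D: ✗
sensor=C: ✓ → 29
sensor=R: ✓ → 84
sensor=X: ✓ → 50
sensor=U: ✓ → 51
sensor=N: ✓ → 76
sensor=H: ✗
roof_sum = 15 + 8 + 17 + 59 + 29 + 84 + 50 + 51 + 76 = 389
—
[temp_sum: temp >= 14 OR humidity >= 78]
sensor=L: ✓ → 89
sensor=E: ✓ → 15
sensor=A: ✓ → 93
sensor=S: ✗
sensor=W: ✗
sensor=B: ✓ → 59
sensor=V: ✓ → 56
sensor=D: ✓ → 7
sensor=C: ✗
sensor=R: ✓ → 84
sensor=X: ✓ → 50
sensor=U: ✓ → 51
sensor=N: ✗
sensor=H: ✗
temp_sum = 89 + 15 + 93 + 59 + 56 + 7 + 84 + 50 + 51 = 504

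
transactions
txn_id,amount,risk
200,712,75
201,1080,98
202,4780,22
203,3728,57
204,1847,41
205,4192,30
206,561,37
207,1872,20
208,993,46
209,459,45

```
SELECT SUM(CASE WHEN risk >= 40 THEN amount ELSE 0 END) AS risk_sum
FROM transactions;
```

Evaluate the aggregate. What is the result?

txn_id=200: ✓ → 712
txn_id=201: ✓ → 1080
txn_id=202: ✗
txn_id=203: ✓ → 3728
txn_id=204: ✓ → 1847
txn_id=205: ✗
txn_id=206: ✗
txn_id=207: ✗
txn_id=208: ✓ → 993
txn_id=209: ✓ → 459
risk_sum = 712 + 1080 + 3728 + 1847 + 993 + 459 = 8819

8819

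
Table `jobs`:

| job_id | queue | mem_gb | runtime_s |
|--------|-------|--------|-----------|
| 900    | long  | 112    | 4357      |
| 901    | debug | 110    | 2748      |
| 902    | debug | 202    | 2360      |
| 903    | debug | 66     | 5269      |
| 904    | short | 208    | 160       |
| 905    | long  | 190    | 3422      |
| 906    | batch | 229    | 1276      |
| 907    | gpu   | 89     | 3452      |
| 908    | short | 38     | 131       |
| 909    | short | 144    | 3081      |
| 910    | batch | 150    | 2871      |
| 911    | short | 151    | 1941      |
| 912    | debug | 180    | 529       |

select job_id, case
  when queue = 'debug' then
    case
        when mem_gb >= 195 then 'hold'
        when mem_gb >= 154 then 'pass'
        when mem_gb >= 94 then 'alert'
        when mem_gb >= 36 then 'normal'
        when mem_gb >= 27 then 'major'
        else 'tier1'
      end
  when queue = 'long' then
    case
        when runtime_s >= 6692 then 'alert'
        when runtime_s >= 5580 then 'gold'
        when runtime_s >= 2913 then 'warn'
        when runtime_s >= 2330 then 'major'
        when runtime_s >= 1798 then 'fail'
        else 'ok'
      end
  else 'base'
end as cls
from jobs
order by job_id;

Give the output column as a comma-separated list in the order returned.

job_id=900: queue='long' → inner[runtime_s >= 2913] → warn
job_id=901: queue='debug' → inner[mem_gb >= 94] → alert
job_id=902: queue='debug' → inner[mem_gb >= 195] → hold
job_id=903: queue='debug' → inner[mem_gb >= 36] → normal
job_id=904: queue='short' → outer ELSE → base
job_id=905: queue='long' → inner[runtime_s >= 2913] → warn
job_id=906: queue='batch' → outer ELSE → base
job_id=907: queue='gpu' → outer ELSE → base
job_id=908: queue='short' → outer ELSE → base
job_id=909: queue='short' → outer ELSE → base
job_id=910: queue='batch' → outer ELSE → base
job_id=911: queue='short' → outer ELSE → base
job_id=912: queue='debug' → inner[mem_gb >= 154] → pass

warn, alert, hold, normal, base, warn, base, base, base, base, base, base, pass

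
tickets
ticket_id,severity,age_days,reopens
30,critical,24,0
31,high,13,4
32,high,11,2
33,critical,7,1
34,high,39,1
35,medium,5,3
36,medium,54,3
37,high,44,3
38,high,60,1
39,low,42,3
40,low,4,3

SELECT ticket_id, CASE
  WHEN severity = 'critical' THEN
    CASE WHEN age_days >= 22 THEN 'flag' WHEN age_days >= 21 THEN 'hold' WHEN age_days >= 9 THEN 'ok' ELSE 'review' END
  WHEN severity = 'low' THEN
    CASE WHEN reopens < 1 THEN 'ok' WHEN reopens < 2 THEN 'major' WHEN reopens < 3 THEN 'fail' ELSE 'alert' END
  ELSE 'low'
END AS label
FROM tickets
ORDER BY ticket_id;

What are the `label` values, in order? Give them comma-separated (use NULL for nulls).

ticket_id=30: severity='critical' → inner[age_days >= 22] → flag
ticket_id=31: severity='high' → outer ELSE → low
ticket_id=32: severity='high' → outer ELSE → low
ticket_id=33: severity='critical' → inner[ELSE] → review
ticket_id=34: severity='high' → outer ELSE → low
ticket_id=35: severity='medium' → outer ELSE → low
ticket_id=36: severity='medium' → outer ELSE → low
ticket_id=37: severity='high' → outer ELSE → low
ticket_id=38: severity='high' → outer ELSE → low
ticket_id=39: severity='low' → inner[ELSE] → alert
ticket_id=40: severity='low' → inner[ELSE] → alert

flag, low, low, review, low, low, low, low, low, alert, alert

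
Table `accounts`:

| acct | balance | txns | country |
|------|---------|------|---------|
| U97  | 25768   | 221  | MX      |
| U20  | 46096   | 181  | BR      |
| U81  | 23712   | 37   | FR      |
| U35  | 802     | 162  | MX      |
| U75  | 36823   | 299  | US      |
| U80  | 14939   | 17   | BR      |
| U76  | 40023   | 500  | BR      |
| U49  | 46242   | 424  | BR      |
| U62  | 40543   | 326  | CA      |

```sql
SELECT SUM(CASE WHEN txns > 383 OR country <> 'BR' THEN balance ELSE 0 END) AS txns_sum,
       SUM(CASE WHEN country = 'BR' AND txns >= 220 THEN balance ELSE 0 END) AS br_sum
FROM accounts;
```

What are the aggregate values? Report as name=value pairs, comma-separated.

[txns_sum: txns > 383 OR country <> 'BR']
acct=U97: ✓ → 25768
acct=U20: ✗
acct=U81: ✓ → 23712
acct=U35: ✓ → 802
acct=U75: ✓ → 36823
acct=U80: ✗
acct=U76: ✓ → 40023
acct=U49: ✓ → 46242
acct=U62: ✓ → 40543
txns_sum = 25768 + 23712 + 802 + 36823 + 40023 + 46242 + 40543 = 213913
—
[br_sum: country = 'BR' AND txns >= 220]
acct=U97: ✗
acct=U20: ✗
acct=U81: ✗
acct=U35: ✗
acct=U75: ✗
acct=U80: ✗
acct=U76: ✓ → 40023
acct=U49: ✓ → 46242
acct=U62: ✗
br_sum = 40023 + 46242 = 86265

txns_sum=213913, br_sum=86265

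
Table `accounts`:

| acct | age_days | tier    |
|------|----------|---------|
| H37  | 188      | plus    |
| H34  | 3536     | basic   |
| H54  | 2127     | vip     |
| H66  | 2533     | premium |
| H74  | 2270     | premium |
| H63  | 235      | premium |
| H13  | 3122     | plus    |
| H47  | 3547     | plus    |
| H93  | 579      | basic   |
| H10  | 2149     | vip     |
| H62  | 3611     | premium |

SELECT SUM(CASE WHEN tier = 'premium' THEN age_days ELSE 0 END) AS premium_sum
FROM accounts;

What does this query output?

acct=H37: ✗
acct=H34: ✗
acct=H54: ✗
acct=H66: ✓ → 2533
acct=H74: ✓ → 2270
acct=H63: ✓ → 235
acct=H13: ✗
acct=H47: ✗
acct=H93: ✗
acct=H10: ✗
acct=H62: ✓ → 3611
premium_sum = 2533 + 2270 + 235 + 3611 = 8649

8649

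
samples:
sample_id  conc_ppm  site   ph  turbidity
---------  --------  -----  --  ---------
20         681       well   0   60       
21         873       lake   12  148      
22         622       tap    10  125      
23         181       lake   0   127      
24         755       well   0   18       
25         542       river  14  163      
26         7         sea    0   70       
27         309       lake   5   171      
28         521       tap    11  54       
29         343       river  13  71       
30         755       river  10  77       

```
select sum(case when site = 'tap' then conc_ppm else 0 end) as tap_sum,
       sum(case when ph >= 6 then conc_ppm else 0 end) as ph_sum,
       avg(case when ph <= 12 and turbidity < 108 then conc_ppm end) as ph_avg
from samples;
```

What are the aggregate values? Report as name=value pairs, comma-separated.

[tap_sum: site = 'tap']
sample_id=20: ✗
sample_id=21: ✗
sample_id=22: ✓ → 622
sample_id=23: ✗
sample_id=24: ✗
sample_id=25: ✗
sample_id=26: ✗
sample_id=27: ✗
sample_id=28: ✓ → 521
sample_id=29: ✗
sample_id=30: ✗
tap_sum = 622 + 521 = 1143
—
[ph_sum: ph >= 6]
sample_id=20: ✗
sample_id=21: ✓ → 873
sample_id=22: ✓ → 622
sample_id=23: ✗
sample_id=24: ✗
sample_id=25: ✓ → 542
sample_id=26: ✗
sample_id=27: ✗
sample_id=28: ✓ → 521
sample_id=29: ✓ → 343
sample_id=30: ✓ → 755
ph_sum = 873 + 622 + 542 + 521 + 343 + 755 = 3656
—
[ph_avg: ph <= 12 and turbidity < 108]
sample_id=20: ✓ → 681
sample_id=21: ✗
sample_id=22: ✗
sample_id=23: ✗
sample_id=24: ✓ → 755
sample_id=25: ✗
sample_id=26: ✓ → 7
sample_id=27: ✗
sample_id=28: ✓ → 521
sample_id=29: ✗
sample_id=30: ✓ → 755
ph_avg = (681 + 755 + 7 + 521 + 755) / 5 = 543.8

tap_sum=1143, ph_sum=3656, ph_avg=543.8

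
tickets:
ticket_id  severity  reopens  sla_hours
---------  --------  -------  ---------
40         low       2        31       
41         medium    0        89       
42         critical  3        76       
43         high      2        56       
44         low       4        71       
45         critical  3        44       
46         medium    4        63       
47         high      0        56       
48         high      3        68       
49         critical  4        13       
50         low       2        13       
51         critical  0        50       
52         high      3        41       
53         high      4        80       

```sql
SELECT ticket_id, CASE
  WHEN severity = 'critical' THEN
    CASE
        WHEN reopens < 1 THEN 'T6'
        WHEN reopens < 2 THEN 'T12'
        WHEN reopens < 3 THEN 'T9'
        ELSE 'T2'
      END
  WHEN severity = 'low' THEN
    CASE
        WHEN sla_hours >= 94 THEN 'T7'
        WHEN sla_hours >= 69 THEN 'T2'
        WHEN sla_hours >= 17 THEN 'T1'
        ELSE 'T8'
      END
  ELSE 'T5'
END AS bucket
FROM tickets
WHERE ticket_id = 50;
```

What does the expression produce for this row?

T8

ticket_id = 50: severity=low, reopens=2, sla_hours=13.
severity='low' → inner[ELSE] → T8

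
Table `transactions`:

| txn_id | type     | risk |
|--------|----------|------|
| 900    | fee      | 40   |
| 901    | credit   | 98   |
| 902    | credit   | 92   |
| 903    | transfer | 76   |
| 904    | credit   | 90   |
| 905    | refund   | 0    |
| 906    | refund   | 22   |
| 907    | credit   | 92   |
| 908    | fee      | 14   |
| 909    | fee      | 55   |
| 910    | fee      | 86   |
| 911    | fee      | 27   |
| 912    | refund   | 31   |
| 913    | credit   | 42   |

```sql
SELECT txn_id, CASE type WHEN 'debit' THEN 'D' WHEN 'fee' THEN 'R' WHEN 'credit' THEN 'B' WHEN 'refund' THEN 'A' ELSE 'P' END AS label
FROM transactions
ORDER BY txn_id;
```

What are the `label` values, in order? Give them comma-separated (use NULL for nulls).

R, B, B, P, B, A, A, B, R, R, R, R, A, B

txn_id=900: type='fee' → R
txn_id=901: type='credit' → B
txn_id=902: type='credit' → B
txn_id=903: ELSE → P
txn_id=904: type='credit' → B
txn_id=905: type='refund' → A
txn_id=906: type='refund' → A
txn_id=907: type='credit' → B
txn_id=908: type='fee' → R
txn_id=909: type='fee' → R
txn_id=910: type='fee' → R
txn_id=911: type='fee' → R
txn_id=912: type='refund' → A
txn_id=913: type='credit' → B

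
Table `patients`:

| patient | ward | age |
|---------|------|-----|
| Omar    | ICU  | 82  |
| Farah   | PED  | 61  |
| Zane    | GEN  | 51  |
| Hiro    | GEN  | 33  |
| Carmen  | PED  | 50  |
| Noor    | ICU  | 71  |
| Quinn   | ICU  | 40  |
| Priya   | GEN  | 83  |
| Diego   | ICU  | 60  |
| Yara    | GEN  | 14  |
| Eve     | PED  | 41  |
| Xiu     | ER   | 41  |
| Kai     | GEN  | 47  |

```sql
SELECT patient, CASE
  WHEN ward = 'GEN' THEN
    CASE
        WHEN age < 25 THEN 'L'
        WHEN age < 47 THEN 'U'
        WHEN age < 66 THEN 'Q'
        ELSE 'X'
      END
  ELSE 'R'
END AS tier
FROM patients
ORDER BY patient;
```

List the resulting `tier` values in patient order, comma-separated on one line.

R, R, R, R, U, Q, R, R, X, R, R, L, Q

patient=Carmen: ward='PED' → outer ELSE → R
patient=Diego: ward='ICU' → outer ELSE → R
patient=Eve: ward='PED' → outer ELSE → R
patient=Farah: ward='PED' → outer ELSE → R
patient=Hiro: ward='GEN' → inner[age < 47] → U
patient=Kai: ward='GEN' → inner[age < 66] → Q
patient=Noor: ward='ICU' → outer ELSE → R
patient=Omar: ward='ICU' → outer ELSE → R
patient=Priya: ward='GEN' → inner[ELSE] → X
patient=Quinn: ward='ICU' → outer ELSE → R
patient=Xiu: ward='ER' → outer ELSE → R
patient=Yara: ward='GEN' → inner[age < 25] → L
patient=Zane: ward='GEN' → inner[age < 66] → Q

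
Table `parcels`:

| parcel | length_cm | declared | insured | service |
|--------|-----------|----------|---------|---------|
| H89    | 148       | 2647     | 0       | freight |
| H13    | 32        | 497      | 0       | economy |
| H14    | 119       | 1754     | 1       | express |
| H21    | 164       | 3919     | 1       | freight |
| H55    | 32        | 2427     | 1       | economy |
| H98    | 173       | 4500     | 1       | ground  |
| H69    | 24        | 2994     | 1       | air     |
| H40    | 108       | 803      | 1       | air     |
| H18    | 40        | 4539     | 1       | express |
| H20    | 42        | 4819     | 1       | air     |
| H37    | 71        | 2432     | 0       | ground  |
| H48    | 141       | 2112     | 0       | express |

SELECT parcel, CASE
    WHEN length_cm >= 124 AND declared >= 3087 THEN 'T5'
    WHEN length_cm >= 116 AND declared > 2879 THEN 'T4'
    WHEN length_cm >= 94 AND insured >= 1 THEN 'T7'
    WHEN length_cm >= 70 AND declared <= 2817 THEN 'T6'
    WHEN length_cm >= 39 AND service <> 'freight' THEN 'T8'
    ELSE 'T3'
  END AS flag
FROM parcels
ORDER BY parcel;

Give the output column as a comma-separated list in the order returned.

parcel=H13: ELSE → T3
parcel=H14: length_cm >= 94 AND insured >= 1 → T7
parcel=H18: length_cm >= 39 AND service <> 'freight' → T8
parcel=H20: length_cm >= 39 AND service <> 'freight' → T8
parcel=H21: length_cm >= 124 AND declared >= 3087 → T5
parcel=H37: length_cm >= 70 AND declared <= 2817 → T6
parcel=H40: length_cm >= 94 AND insured >= 1 → T7
parcel=H48: length_cm >= 70 AND declared <= 2817 → T6
parcel=H55: ELSE → T3
parcel=H69: ELSE → T3
parcel=H89: length_cm >= 70 AND declared <= 2817 → T6
parcel=H98: length_cm >= 124 AND declared >= 3087 → T5

T3, T7, T8, T8, T5, T6, T7, T6, T3, T3, T6, T5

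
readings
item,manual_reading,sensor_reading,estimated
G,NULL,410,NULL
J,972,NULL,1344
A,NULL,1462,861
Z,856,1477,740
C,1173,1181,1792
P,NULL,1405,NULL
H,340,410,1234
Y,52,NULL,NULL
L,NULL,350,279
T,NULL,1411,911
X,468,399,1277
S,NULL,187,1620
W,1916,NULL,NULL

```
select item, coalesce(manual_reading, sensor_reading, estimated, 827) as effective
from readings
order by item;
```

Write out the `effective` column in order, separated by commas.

item=A: manual_reading=NULL, sensor_reading=1462 → 1462
item=C: manual_reading=1173 → 1173
item=G: manual_reading=NULL, sensor_reading=410 → 410
item=H: manual_reading=340 → 340
item=J: manual_reading=972 → 972
item=L: manual_reading=NULL, sensor_reading=350 → 350
item=P: manual_reading=NULL, sensor_reading=1405 → 1405
item=S: manual_reading=NULL, sensor_reading=187 → 187
item=T: manual_reading=NULL, sensor_reading=1411 → 1411
item=W: manual_reading=1916 → 1916
item=X: manual_reading=468 → 468
item=Y: manual_reading=52 → 52
item=Z: manual_reading=856 → 856

1462, 1173, 410, 340, 972, 350, 1405, 187, 1411, 1916, 468, 52, 856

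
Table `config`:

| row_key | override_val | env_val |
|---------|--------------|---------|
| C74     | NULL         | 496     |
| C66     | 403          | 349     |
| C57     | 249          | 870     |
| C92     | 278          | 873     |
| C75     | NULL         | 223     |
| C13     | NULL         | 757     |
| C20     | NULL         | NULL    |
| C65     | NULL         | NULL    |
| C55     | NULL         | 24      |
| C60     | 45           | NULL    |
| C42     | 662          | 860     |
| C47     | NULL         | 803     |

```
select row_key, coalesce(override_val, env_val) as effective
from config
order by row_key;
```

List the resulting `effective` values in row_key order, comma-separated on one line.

757, NULL, 662, 803, 24, 249, 45, NULL, 403, 496, 223, 278

row_key=C13: override_val=NULL, env_val=757 → 757
row_key=C20: override_val=NULL, env_val=NULL (all NULL) → NULL
row_key=C42: override_val=662 → 662
row_key=C47: override_val=NULL, env_val=803 → 803
row_key=C55: override_val=NULL, env_val=24 → 24
row_key=C57: override_val=249 → 249
row_key=C60: override_val=45 → 45
row_key=C65: override_val=NULL, env_val=NULL (all NULL) → NULL
row_key=C66: override_val=403 → 403
row_key=C74: override_val=NULL, env_val=496 → 496
row_key=C75: override_val=NULL, env_val=223 → 223
row_key=C92: override_val=278 → 278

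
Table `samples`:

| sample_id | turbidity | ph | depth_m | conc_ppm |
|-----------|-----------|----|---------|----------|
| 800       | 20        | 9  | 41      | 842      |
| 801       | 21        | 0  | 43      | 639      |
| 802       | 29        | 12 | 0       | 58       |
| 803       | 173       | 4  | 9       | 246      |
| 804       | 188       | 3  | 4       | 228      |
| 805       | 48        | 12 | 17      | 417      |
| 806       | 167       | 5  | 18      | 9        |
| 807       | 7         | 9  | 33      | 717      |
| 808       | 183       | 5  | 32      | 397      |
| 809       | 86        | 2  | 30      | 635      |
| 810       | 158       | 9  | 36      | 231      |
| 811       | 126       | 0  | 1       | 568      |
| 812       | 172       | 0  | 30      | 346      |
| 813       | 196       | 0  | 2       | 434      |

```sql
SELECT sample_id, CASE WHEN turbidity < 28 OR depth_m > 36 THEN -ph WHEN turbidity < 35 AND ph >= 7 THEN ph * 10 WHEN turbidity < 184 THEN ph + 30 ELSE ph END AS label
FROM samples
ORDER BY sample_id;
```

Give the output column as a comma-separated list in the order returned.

-9, 0, 120, 34, 3, 42, 35, -9, 35, 32, 39, 30, 30, 0

sample_id=800: turbidity < 28 OR depth_m > 36 → -9
sample_id=801: turbidity < 28 OR depth_m > 36 → 0
sample_id=802: turbidity < 35 AND ph >= 7 → 120
sample_id=803: turbidity < 184 → 34
sample_id=804: ELSE → 3
sample_id=805: turbidity < 184 → 42
sample_id=806: turbidity < 184 → 35
sample_id=807: turbidity < 28 OR depth_m > 36 → -9
sample_id=808: turbidity < 184 → 35
sample_id=809: turbidity < 184 → 32
sample_id=810: turbidity < 184 → 39
sample_id=811: turbidity < 184 → 30
sample_id=812: turbidity < 184 → 30
sample_id=813: ELSE → 0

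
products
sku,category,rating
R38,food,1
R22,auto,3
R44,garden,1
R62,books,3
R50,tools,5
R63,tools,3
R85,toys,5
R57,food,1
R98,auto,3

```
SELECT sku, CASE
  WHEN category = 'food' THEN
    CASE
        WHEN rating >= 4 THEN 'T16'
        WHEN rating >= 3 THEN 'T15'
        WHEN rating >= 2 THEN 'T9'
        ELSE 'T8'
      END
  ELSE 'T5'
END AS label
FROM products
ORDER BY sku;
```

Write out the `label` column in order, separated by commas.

T5, T8, T5, T5, T8, T5, T5, T5, T5

sku=R22: category='auto' → outer ELSE → T5
sku=R38: category='food' → inner[ELSE] → T8
sku=R44: category='garden' → outer ELSE → T5
sku=R50: category='tools' → outer ELSE → T5
sku=R57: category='food' → inner[ELSE] → T8
sku=R62: category='books' → outer ELSE → T5
sku=R63: category='tools' → outer ELSE → T5
sku=R85: category='toys' → outer ELSE → T5
sku=R98: category='auto' → outer ELSE → T5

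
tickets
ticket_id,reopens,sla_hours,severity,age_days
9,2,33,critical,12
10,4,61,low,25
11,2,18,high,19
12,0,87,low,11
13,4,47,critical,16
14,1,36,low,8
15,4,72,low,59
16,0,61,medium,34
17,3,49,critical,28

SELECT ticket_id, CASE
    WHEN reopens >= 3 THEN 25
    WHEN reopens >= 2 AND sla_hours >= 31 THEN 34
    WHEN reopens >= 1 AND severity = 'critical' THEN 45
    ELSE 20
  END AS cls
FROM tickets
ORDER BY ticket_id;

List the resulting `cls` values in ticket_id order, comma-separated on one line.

34, 25, 20, 20, 25, 20, 25, 20, 25

ticket_id=9: reopens >= 2 AND sla_hours >= 31 → 34
ticket_id=10: reopens >= 3 → 25
ticket_id=11: ELSE → 20
ticket_id=12: ELSE → 20
ticket_id=13: reopens >= 3 → 25
ticket_id=14: ELSE → 20
ticket_id=15: reopens >= 3 → 25
ticket_id=16: ELSE → 20
ticket_id=17: reopens >= 3 → 25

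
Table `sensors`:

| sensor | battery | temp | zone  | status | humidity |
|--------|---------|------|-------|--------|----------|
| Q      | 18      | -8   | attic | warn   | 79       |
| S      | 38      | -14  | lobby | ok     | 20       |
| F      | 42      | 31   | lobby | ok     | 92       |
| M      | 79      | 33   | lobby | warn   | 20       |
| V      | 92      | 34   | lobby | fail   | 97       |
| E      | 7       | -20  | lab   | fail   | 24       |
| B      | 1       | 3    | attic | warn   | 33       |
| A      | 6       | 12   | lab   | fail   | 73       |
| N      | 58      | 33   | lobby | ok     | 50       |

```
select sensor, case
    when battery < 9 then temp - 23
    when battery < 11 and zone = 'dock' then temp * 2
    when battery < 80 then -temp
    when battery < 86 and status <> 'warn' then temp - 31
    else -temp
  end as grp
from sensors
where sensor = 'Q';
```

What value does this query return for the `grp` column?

8

sensor = Q: battery=18, temp=-8, zone=attic, status=warn, humidity=79.
battery < 9 → false
battery < 11 and zone = 'dock' → false
battery < 80 → true → 8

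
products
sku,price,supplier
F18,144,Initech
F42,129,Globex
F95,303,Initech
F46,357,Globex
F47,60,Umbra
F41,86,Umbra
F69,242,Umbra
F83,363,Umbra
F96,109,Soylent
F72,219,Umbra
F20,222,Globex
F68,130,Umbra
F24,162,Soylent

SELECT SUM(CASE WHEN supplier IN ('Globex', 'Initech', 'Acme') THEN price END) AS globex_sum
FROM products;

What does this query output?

1155

sku=F18: ✓ → 144
sku=F42: ✓ → 129
sku=F95: ✓ → 303
sku=F46: ✓ → 357
sku=F47: ✗
sku=F41: ✗
sku=F69: ✗
sku=F83: ✗
sku=F96: ✗
sku=F72: ✗
sku=F20: ✓ → 222
sku=F68: ✗
sku=F24: ✗
globex_sum = 144 + 129 + 303 + 357 + 222 = 1155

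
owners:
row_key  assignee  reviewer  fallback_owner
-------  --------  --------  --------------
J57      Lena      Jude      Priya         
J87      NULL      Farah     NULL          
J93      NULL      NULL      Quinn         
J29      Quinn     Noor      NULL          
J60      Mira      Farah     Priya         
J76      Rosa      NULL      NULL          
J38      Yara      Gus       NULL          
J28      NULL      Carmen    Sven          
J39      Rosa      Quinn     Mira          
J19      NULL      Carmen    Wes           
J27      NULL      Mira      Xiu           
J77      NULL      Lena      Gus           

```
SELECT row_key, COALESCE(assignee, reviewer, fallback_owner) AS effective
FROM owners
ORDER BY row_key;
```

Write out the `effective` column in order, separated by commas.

row_key=J19: assignee=NULL, reviewer=Carmen → Carmen
row_key=J27: assignee=NULL, reviewer=Mira → Mira
row_key=J28: assignee=NULL, reviewer=Carmen → Carmen
row_key=J29: assignee=Quinn → Quinn
row_key=J38: assignee=Yara → Yara
row_key=J39: assignee=Rosa → Rosa
row_key=J57: assignee=Lena → Lena
row_key=J60: assignee=Mira → Mira
row_key=J76: assignee=Rosa → Rosa
row_key=J77: assignee=NULL, reviewer=Lena → Lena
row_key=J87: assignee=NULL, reviewer=Farah → Farah
row_key=J93: assignee=NULL, reviewer=NULL, fallback_owner=Quinn → Quinn

Carmen, Mira, Carmen, Quinn, Yara, Rosa, Lena, Mira, Rosa, Lena, Farah, Quinn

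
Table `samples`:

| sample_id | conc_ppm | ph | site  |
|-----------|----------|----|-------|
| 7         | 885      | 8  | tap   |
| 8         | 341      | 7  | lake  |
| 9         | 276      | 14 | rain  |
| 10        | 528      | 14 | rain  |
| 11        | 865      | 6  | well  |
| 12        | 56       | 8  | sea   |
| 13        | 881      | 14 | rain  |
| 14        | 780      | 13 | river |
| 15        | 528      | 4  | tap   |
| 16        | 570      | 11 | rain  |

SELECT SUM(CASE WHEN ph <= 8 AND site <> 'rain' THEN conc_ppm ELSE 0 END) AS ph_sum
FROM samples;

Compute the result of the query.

2675

sample_id=7: ✓ → 885
sample_id=8: ✓ → 341
sample_id=9: ✗
sample_id=10: ✗
sample_id=11: ✓ → 865
sample_id=12: ✓ → 56
sample_id=13: ✗
sample_id=14: ✗
sample_id=15: ✓ → 528
sample_id=16: ✗
ph_sum = 885 + 341 + 865 + 56 + 528 = 2675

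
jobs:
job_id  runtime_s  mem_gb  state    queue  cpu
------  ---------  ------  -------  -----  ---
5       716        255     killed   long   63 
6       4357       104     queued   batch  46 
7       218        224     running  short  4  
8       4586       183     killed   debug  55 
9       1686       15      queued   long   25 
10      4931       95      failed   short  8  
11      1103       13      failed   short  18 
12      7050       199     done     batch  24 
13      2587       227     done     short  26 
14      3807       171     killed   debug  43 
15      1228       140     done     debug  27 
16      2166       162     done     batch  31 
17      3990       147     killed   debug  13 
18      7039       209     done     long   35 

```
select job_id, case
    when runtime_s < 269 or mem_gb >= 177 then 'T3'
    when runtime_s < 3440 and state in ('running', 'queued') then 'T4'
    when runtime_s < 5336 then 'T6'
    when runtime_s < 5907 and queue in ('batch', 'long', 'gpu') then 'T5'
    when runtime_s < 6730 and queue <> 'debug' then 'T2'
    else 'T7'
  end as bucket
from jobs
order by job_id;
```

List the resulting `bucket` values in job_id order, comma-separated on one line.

job_id=5: runtime_s < 269 or mem_gb >= 177 → T3
job_id=6: runtime_s < 5336 → T6
job_id=7: runtime_s < 269 or mem_gb >= 177 → T3
job_id=8: runtime_s < 269 or mem_gb >= 177 → T3
job_id=9: runtime_s < 3440 and state in ('running', 'queued') → T4
job_id=10: runtime_s < 5336 → T6
job_id=11: runtime_s < 5336 → T6
job_id=12: runtime_s < 269 or mem_gb >= 177 → T3
job_id=13: runtime_s < 269 or mem_gb >= 177 → T3
job_id=14: runtime_s < 5336 → T6
job_id=15: runtime_s < 5336 → T6
job_id=16: runtime_s < 5336 → T6
job_id=17: runtime_s < 5336 → T6
job_id=18: runtime_s < 269 or mem_gb >= 177 → T3

T3, T6, T3, T3, T4, T6, T6, T3, T3, T6, T6, T6, T6, T3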